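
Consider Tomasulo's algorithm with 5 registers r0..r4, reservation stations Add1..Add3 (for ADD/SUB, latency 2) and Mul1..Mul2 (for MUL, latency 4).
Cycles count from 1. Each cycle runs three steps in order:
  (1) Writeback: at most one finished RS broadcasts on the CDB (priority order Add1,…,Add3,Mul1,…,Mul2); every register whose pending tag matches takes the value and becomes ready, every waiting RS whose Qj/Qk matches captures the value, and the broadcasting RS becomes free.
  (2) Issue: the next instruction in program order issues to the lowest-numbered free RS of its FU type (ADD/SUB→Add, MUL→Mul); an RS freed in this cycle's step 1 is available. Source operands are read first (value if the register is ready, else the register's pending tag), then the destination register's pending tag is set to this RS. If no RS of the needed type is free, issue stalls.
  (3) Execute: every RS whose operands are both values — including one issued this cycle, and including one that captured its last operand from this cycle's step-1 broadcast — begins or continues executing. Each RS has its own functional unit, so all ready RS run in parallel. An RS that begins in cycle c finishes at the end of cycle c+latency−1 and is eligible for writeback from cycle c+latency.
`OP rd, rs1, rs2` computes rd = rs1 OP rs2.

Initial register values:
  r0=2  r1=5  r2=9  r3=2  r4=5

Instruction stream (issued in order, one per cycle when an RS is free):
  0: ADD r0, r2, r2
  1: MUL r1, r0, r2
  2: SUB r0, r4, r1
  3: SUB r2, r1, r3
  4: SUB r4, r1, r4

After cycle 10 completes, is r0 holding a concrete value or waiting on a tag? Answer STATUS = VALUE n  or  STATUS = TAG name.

  c1: issue ADD r0<-Add1  regs: r0:Add1,r1:5,r2:9,r3:2,r4:5
  c2: issue MUL r1<-Mul1  regs: r0:Add1,r1:Mul1,r2:9,r3:2,r4:5
  c3: CDB Add1=18; issue SUB r0<-Add1  regs: r0:Add1,r1:Mul1,r2:9,r3:2,r4:5
  c4: issue SUB r2<-Add2  regs: r0:Add1,r1:Mul1,r2:Add2,r3:2,r4:5
  c5: issue SUB r4<-Add3  regs: r0:Add1,r1:Mul1,r2:Add2,r3:2,r4:Add3
  c6: -  regs: r0:Add1,r1:Mul1,r2:Add2,r3:2,r4:Add3
  c7: CDB Mul1=162  regs: r0:Add1,r1:162,r2:Add2,r3:2,r4:Add3
  c8: -  regs: r0:Add1,r1:162,r2:Add2,r3:2,r4:Add3
  c9: CDB Add1=-157  regs: r0:-157,r1:162,r2:Add2,r3:2,r4:Add3
  c10: CDB Add2=160  regs: r0:-157,r1:162,r2:160,r3:2,r4:Add3

STATUS = VALUE -157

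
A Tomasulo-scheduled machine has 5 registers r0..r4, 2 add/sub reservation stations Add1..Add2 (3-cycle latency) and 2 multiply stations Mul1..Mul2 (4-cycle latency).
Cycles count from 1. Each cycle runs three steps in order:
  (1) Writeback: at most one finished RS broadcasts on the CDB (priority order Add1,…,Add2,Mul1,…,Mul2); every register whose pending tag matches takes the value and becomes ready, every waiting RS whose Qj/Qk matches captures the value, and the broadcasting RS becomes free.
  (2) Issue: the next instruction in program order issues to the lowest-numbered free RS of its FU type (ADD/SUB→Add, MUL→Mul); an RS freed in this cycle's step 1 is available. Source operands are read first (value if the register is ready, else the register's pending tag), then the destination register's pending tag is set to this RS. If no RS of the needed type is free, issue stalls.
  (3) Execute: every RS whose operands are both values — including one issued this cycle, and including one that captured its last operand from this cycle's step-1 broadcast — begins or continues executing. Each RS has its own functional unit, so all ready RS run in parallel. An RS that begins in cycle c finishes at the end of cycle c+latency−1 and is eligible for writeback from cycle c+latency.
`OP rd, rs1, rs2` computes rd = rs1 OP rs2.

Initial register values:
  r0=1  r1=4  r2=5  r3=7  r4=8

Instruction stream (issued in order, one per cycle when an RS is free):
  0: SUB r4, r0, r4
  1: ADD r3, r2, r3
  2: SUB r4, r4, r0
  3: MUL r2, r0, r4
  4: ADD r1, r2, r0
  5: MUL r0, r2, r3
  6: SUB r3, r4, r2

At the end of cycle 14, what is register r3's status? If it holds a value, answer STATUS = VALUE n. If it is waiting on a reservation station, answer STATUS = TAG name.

cycle 1: issue SUB r4<-Add1 // r0:1,r1:4,r2:5,r3:7,r4:Add1
cycle 2: issue ADD r3<-Add2 // r0:1,r1:4,r2:5,r3:Add2,r4:Add1
cycle 3: stall // r0:1,r1:4,r2:5,r3:Add2,r4:Add1
cycle 4: CDB Add1=-7; issue SUB r4<-Add1 // r0:1,r1:4,r2:5,r3:Add2,r4:Add1
cycle 5: CDB Add2=12; issue MUL r2<-Mul1 // r0:1,r1:4,r2:Mul1,r3:12,r4:Add1
cycle 6: issue ADD r1<-Add2 // r0:1,r1:Add2,r2:Mul1,r3:12,r4:Add1
cycle 7: CDB Add1=-8; issue MUL r0<-Mul2 // r0:Mul2,r1:Add2,r2:Mul1,r3:12,r4:-8
cycle 8: issue SUB r3<-Add1 // r0:Mul2,r1:Add2,r2:Mul1,r3:Add1,r4:-8
cycle 9: - // r0:Mul2,r1:Add2,r2:Mul1,r3:Add1,r4:-8
cycle 10: - // r0:Mul2,r1:Add2,r2:Mul1,r3:Add1,r4:-8
cycle 11: CDB Mul1=-8 // r0:Mul2,r1:Add2,r2:-8,r3:Add1,r4:-8
cycle 12: - // r0:Mul2,r1:Add2,r2:-8,r3:Add1,r4:-8
cycle 13: - // r0:Mul2,r1:Add2,r2:-8,r3:Add1,r4:-8
cycle 14: CDB Add1=0 // r0:Mul2,r1:Add2,r2:-8,r3:0,r4:-8

STATUS = VALUE 0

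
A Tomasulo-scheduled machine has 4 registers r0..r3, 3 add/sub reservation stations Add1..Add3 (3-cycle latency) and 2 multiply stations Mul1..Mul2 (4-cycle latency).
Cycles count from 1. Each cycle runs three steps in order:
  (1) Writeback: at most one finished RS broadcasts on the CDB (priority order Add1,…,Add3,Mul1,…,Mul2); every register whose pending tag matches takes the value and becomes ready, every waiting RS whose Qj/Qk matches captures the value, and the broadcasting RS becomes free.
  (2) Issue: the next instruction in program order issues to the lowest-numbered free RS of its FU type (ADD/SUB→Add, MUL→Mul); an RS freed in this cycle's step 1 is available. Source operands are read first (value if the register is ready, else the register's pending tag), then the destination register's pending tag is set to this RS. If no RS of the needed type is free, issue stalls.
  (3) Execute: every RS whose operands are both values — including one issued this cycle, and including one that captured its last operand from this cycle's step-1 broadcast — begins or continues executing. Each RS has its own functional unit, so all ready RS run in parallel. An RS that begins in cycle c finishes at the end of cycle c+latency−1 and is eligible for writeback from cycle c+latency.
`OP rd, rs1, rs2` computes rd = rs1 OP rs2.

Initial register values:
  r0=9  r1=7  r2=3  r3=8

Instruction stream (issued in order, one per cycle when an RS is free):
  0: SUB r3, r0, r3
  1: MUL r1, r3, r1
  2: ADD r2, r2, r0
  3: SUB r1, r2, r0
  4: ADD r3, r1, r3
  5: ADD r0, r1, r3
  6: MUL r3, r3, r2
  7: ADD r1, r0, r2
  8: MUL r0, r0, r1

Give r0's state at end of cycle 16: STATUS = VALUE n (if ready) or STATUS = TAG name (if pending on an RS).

c1: issue SUB r3<-Add1 | r0:9,r1:7,r2:3,r3:Add1
c2: issue MUL r1<-Mul1 | r0:9,r1:Mul1,r2:3,r3:Add1
c3: issue ADD r2<-Add2 | r0:9,r1:Mul1,r2:Add2,r3:Add1
c4: CDB Add1=1; issue SUB r1<-Add1 | r0:9,r1:Add1,r2:Add2,r3:1
c5: issue ADD r3<-Add3 | r0:9,r1:Add1,r2:Add2,r3:Add3
c6: CDB Add2=12; issue ADD r0<-Add2 | r0:Add2,r1:Add1,r2:12,r3:Add3
c7: issue MUL r3<-Mul2 | r0:Add2,r1:Add1,r2:12,r3:Mul2
c8: CDB Mul1=7; stall | r0:Add2,r1:Add1,r2:12,r3:Mul2
c9: CDB Add1=3; issue ADD r1<-Add1 | r0:Add2,r1:Add1,r2:12,r3:Mul2
c10: issue MUL r0<-Mul1 | r0:Mul1,r1:Add1,r2:12,r3:Mul2
c11: - | r0:Mul1,r1:Add1,r2:12,r3:Mul2
c12: CDB Add3=4 | r0:Mul1,r1:Add1,r2:12,r3:Mul2
c13: - | r0:Mul1,r1:Add1,r2:12,r3:Mul2
c14: - | r0:Mul1,r1:Add1,r2:12,r3:Mul2
c15: CDB Add2=7 | r0:Mul1,r1:Add1,r2:12,r3:Mul2
c16: CDB Mul2=48 | r0:Mul1,r1:Add1,r2:12,r3:48

STATUS = TAG Mul1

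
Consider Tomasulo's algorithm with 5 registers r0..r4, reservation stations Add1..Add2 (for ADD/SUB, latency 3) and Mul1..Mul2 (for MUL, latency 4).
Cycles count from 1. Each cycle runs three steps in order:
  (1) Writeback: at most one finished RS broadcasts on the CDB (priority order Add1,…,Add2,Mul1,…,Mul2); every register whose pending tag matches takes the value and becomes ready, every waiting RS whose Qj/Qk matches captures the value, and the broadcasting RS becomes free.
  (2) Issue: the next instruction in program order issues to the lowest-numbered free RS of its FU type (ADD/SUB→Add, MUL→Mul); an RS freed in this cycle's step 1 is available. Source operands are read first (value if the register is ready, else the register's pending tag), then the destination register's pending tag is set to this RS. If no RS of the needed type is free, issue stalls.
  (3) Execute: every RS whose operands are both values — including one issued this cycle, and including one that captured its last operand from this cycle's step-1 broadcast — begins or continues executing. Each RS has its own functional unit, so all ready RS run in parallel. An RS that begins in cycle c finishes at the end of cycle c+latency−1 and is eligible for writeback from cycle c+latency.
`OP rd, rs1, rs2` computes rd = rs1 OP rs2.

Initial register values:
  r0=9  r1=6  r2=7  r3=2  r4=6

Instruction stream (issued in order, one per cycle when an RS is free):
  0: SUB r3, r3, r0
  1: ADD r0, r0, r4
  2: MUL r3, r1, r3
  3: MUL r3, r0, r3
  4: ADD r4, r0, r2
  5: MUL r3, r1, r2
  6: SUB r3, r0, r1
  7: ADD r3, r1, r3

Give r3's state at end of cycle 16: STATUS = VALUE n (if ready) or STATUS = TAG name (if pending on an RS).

cycle 1: issue SUB r3<-Add1 // r0:9,r1:6,r2:7,r3:Add1,r4:6
cycle 2: issue ADD r0<-Add2 // r0:Add2,r1:6,r2:7,r3:Add1,r4:6
cycle 3: issue MUL r3<-Mul1 // r0:Add2,r1:6,r2:7,r3:Mul1,r4:6
cycle 4: CDB Add1=-7; issue MUL r3<-Mul2 // r0:Add2,r1:6,r2:7,r3:Mul2,r4:6
cycle 5: CDB Add2=15; issue ADD r4<-Add1 // r0:15,r1:6,r2:7,r3:Mul2,r4:Add1
cycle 6: stall // r0:15,r1:6,r2:7,r3:Mul2,r4:Add1
cycle 7: stall // r0:15,r1:6,r2:7,r3:Mul2,r4:Add1
cycle 8: CDB Add1=22; stall // r0:15,r1:6,r2:7,r3:Mul2,r4:22
cycle 9: CDB Mul1=-42; issue MUL r3<-Mul1 // r0:15,r1:6,r2:7,r3:Mul1,r4:22
cycle 10: issue SUB r3<-Add1 // r0:15,r1:6,r2:7,r3:Add1,r4:22
cycle 11: issue ADD r3<-Add2 // r0:15,r1:6,r2:7,r3:Add2,r4:22
cycle 12: - // r0:15,r1:6,r2:7,r3:Add2,r4:22
cycle 13: CDB Add1=9 // r0:15,r1:6,r2:7,r3:Add2,r4:22
cycle 14: CDB Mul1=42 // r0:15,r1:6,r2:7,r3:Add2,r4:22
cycle 15: CDB Mul2=-630 // r0:15,r1:6,r2:7,r3:Add2,r4:22
cycle 16: CDB Add2=15 // r0:15,r1:6,r2:7,r3:15,r4:22

STATUS = VALUE 15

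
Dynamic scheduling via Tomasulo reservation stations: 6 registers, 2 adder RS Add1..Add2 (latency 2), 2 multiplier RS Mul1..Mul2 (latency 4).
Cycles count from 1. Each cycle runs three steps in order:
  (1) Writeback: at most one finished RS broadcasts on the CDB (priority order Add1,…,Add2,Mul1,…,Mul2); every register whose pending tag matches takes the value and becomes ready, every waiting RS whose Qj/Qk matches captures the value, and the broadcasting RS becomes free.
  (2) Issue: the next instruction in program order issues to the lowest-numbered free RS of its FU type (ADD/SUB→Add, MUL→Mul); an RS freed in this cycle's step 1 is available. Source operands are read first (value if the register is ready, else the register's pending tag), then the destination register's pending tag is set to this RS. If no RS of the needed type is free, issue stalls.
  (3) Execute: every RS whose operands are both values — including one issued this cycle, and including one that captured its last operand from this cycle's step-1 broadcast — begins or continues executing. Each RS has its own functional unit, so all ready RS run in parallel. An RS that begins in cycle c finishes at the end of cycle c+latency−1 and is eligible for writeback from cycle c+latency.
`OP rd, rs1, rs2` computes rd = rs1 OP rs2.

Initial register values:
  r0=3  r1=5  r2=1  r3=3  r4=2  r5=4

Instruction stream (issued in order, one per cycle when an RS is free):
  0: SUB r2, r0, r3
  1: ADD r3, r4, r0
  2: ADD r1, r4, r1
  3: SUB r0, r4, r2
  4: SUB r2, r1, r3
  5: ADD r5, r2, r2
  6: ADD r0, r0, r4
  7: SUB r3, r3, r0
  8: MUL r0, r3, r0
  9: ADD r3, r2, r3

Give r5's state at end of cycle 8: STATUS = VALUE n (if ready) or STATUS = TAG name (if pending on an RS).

STATUS = TAG Add2

cycle 1: issue SUB r2<-Add1 // r0:3,r1:5,r2:Add1,r3:3,r4:2,r5:4
cycle 2: issue ADD r3<-Add2 // r0:3,r1:5,r2:Add1,r3:Add2,r4:2,r5:4
cycle 3: CDB Add1=0; issue ADD r1<-Add1 // r0:3,r1:Add1,r2:0,r3:Add2,r4:2,r5:4
cycle 4: CDB Add2=5; issue SUB r0<-Add2 // r0:Add2,r1:Add1,r2:0,r3:5,r4:2,r5:4
cycle 5: CDB Add1=7; issue SUB r2<-Add1 // r0:Add2,r1:7,r2:Add1,r3:5,r4:2,r5:4
cycle 6: CDB Add2=2; issue ADD r5<-Add2 // r0:2,r1:7,r2:Add1,r3:5,r4:2,r5:Add2
cycle 7: CDB Add1=2; issue ADD r0<-Add1 // r0:Add1,r1:7,r2:2,r3:5,r4:2,r5:Add2
cycle 8: stall // r0:Add1,r1:7,r2:2,r3:5,r4:2,r5:Add2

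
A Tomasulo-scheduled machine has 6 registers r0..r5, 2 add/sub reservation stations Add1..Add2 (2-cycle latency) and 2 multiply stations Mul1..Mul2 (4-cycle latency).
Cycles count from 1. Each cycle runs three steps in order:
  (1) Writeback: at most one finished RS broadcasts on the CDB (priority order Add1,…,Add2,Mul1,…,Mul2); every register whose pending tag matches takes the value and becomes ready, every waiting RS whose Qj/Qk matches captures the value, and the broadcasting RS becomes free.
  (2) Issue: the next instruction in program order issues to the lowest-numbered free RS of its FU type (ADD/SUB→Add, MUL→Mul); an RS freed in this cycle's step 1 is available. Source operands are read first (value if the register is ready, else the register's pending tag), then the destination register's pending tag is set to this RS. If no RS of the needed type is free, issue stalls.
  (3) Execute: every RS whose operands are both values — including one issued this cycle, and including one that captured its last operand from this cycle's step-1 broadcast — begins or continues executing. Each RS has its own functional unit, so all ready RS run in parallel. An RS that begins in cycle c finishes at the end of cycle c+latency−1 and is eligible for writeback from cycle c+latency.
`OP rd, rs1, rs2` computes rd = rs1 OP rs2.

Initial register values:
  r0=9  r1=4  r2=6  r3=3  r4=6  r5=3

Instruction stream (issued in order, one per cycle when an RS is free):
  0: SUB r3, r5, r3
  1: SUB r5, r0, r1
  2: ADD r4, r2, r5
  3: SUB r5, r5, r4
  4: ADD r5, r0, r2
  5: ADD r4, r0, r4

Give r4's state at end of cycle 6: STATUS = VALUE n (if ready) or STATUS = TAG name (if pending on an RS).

cycle 1: issue SUB r3<-Add1 // r0:9,r1:4,r2:6,r3:Add1,r4:6,r5:3
cycle 2: issue SUB r5<-Add2 // r0:9,r1:4,r2:6,r3:Add1,r4:6,r5:Add2
cycle 3: CDB Add1=0; issue ADD r4<-Add1 // r0:9,r1:4,r2:6,r3:0,r4:Add1,r5:Add2
cycle 4: CDB Add2=5; issue SUB r5<-Add2 // r0:9,r1:4,r2:6,r3:0,r4:Add1,r5:Add2
cycle 5: stall // r0:9,r1:4,r2:6,r3:0,r4:Add1,r5:Add2
cycle 6: CDB Add1=11; issue ADD r5<-Add1 // r0:9,r1:4,r2:6,r3:0,r4:11,r5:Add1

STATUS = VALUE 11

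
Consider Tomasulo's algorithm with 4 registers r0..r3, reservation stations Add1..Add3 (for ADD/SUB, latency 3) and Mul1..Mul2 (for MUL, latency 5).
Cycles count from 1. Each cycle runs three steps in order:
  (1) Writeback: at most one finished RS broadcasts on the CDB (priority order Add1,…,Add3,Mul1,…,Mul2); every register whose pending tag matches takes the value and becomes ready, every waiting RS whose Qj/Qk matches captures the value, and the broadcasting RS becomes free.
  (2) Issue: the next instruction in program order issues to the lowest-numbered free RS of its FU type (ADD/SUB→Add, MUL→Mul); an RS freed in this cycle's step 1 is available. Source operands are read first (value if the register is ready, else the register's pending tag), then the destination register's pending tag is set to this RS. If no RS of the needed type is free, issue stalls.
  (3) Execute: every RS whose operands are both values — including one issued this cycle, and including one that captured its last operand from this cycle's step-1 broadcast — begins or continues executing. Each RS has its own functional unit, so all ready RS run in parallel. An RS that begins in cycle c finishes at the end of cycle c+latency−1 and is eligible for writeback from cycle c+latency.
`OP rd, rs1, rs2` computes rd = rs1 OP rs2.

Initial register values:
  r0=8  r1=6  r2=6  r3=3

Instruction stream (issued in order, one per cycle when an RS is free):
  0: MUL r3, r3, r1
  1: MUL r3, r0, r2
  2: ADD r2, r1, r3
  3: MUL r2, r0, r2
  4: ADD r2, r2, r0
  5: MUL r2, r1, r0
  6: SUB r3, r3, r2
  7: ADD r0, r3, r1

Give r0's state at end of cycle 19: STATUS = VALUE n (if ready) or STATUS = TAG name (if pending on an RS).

STATUS = VALUE 6

c1: issue MUL r3<-Mul1 | r0:8,r1:6,r2:6,r3:Mul1
c2: issue MUL r3<-Mul2 | r0:8,r1:6,r2:6,r3:Mul2
c3: issue ADD r2<-Add1 | r0:8,r1:6,r2:Add1,r3:Mul2
c4: stall | r0:8,r1:6,r2:Add1,r3:Mul2
c5: stall | r0:8,r1:6,r2:Add1,r3:Mul2
c6: CDB Mul1=18; issue MUL r2<-Mul1 | r0:8,r1:6,r2:Mul1,r3:Mul2
c7: CDB Mul2=48; issue ADD r2<-Add2 | r0:8,r1:6,r2:Add2,r3:48
c8: issue MUL r2<-Mul2 | r0:8,r1:6,r2:Mul2,r3:48
c9: issue SUB r3<-Add3 | r0:8,r1:6,r2:Mul2,r3:Add3
c10: CDB Add1=54; issue ADD r0<-Add1 | r0:Add1,r1:6,r2:Mul2,r3:Add3
c11: - | r0:Add1,r1:6,r2:Mul2,r3:Add3
c12: - | r0:Add1,r1:6,r2:Mul2,r3:Add3
c13: CDB Mul2=48 | r0:Add1,r1:6,r2:48,r3:Add3
c14: - | r0:Add1,r1:6,r2:48,r3:Add3
c15: CDB Mul1=432 | r0:Add1,r1:6,r2:48,r3:Add3
c16: CDB Add3=0 | r0:Add1,r1:6,r2:48,r3:0
c17: - | r0:Add1,r1:6,r2:48,r3:0
c18: CDB Add2=440 | r0:Add1,r1:6,r2:48,r3:0
c19: CDB Add1=6 | r0:6,r1:6,r2:48,r3:0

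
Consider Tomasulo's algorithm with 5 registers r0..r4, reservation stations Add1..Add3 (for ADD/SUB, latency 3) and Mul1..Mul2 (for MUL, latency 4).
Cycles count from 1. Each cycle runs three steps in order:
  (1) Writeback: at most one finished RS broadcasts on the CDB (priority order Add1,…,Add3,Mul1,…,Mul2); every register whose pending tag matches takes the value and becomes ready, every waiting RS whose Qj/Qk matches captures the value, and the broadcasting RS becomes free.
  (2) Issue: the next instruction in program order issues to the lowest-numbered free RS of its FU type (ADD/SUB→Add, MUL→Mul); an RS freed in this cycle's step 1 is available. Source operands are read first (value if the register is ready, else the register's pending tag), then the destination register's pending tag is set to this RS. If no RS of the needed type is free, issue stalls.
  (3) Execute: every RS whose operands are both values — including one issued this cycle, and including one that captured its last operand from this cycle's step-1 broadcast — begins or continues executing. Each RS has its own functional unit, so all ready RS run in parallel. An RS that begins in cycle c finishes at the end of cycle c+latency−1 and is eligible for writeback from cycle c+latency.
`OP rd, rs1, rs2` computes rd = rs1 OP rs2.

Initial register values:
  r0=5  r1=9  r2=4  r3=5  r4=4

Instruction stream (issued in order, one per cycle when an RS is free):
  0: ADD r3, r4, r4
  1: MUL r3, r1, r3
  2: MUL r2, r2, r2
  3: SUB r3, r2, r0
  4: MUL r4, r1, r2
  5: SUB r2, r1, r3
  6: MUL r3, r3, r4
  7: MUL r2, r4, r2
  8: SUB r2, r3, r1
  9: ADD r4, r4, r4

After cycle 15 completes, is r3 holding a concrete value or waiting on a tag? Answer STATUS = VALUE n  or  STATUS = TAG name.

  c1: issue ADD r3<-Add1  regs: r0:5,r1:9,r2:4,r3:Add1,r4:4
  c2: issue MUL r3<-Mul1  regs: r0:5,r1:9,r2:4,r3:Mul1,r4:4
  c3: issue MUL r2<-Mul2  regs: r0:5,r1:9,r2:Mul2,r3:Mul1,r4:4
  c4: CDB Add1=8; issue SUB r3<-Add1  regs: r0:5,r1:9,r2:Mul2,r3:Add1,r4:4
  c5: stall  regs: r0:5,r1:9,r2:Mul2,r3:Add1,r4:4
  c6: stall  regs: r0:5,r1:9,r2:Mul2,r3:Add1,r4:4
  c7: CDB Mul2=16; issue MUL r4<-Mul2  regs: r0:5,r1:9,r2:16,r3:Add1,r4:Mul2
  c8: CDB Mul1=72; issue SUB r2<-Add2  regs: r0:5,r1:9,r2:Add2,r3:Add1,r4:Mul2
  c9: issue MUL r3<-Mul1  regs: r0:5,r1:9,r2:Add2,r3:Mul1,r4:Mul2
  c10: CDB Add1=11; stall  regs: r0:5,r1:9,r2:Add2,r3:Mul1,r4:Mul2
  c11: CDB Mul2=144; issue MUL r2<-Mul2  regs: r0:5,r1:9,r2:Mul2,r3:Mul1,r4:144
  c12: issue SUB r2<-Add1  regs: r0:5,r1:9,r2:Add1,r3:Mul1,r4:144
  c13: CDB Add2=-2; issue ADD r4<-Add2  regs: r0:5,r1:9,r2:Add1,r3:Mul1,r4:Add2
  c14: -  regs: r0:5,r1:9,r2:Add1,r3:Mul1,r4:Add2
  c15: CDB Mul1=1584  regs: r0:5,r1:9,r2:Add1,r3:1584,r4:Add2

STATUS = VALUE 1584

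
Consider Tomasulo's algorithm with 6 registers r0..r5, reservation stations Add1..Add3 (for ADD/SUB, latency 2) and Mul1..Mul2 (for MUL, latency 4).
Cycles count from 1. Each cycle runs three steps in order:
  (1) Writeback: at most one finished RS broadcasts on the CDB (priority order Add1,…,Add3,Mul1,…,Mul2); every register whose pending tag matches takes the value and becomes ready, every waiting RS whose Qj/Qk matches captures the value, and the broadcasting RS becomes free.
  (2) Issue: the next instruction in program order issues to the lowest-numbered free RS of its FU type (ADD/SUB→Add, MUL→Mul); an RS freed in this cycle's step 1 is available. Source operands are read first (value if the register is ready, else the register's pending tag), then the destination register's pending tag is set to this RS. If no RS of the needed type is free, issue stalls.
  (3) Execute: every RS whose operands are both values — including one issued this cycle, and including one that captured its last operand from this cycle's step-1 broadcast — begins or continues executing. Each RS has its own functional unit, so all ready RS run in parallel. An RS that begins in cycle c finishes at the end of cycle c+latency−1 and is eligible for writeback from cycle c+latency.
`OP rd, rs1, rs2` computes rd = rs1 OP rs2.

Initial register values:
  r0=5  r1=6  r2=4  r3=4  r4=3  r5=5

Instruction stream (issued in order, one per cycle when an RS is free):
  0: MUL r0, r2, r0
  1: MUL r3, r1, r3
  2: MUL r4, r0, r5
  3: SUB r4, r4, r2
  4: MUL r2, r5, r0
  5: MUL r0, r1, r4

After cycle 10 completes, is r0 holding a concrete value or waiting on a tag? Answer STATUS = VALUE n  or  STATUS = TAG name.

STATUS = TAG Mul1

c1: issue MUL r0<-Mul1 | r0:Mul1,r1:6,r2:4,r3:4,r4:3,r5:5
c2: issue MUL r3<-Mul2 | r0:Mul1,r1:6,r2:4,r3:Mul2,r4:3,r5:5
c3: stall | r0:Mul1,r1:6,r2:4,r3:Mul2,r4:3,r5:5
c4: stall | r0:Mul1,r1:6,r2:4,r3:Mul2,r4:3,r5:5
c5: CDB Mul1=20; issue MUL r4<-Mul1 | r0:20,r1:6,r2:4,r3:Mul2,r4:Mul1,r5:5
c6: CDB Mul2=24; issue SUB r4<-Add1 | r0:20,r1:6,r2:4,r3:24,r4:Add1,r5:5
c7: issue MUL r2<-Mul2 | r0:20,r1:6,r2:Mul2,r3:24,r4:Add1,r5:5
c8: stall | r0:20,r1:6,r2:Mul2,r3:24,r4:Add1,r5:5
c9: CDB Mul1=100; issue MUL r0<-Mul1 | r0:Mul1,r1:6,r2:Mul2,r3:24,r4:Add1,r5:5
c10: - | r0:Mul1,r1:6,r2:Mul2,r3:24,r4:Add1,r5:5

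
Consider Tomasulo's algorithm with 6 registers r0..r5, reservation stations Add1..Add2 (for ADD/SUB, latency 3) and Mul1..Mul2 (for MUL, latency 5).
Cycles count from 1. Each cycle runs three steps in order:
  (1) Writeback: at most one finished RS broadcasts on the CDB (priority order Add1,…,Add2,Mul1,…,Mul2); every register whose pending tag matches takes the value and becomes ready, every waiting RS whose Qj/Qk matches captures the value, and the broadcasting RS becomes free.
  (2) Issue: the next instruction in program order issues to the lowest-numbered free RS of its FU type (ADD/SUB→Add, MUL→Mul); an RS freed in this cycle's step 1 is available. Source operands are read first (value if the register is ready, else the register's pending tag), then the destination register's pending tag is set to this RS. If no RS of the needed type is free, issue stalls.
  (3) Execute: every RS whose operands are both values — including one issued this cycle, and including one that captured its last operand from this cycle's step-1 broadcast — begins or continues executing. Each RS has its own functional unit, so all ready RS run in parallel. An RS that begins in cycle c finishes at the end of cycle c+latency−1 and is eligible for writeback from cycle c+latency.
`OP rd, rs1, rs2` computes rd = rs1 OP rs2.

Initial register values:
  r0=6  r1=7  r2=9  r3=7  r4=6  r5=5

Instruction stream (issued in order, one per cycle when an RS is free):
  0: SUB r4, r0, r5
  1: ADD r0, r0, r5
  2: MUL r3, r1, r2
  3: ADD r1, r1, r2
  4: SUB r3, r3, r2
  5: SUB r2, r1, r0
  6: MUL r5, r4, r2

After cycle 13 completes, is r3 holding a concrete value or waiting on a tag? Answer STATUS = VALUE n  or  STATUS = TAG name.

c1: issue SUB r4<-Add1 | r0:6,r1:7,r2:9,r3:7,r4:Add1,r5:5
c2: issue ADD r0<-Add2 | r0:Add2,r1:7,r2:9,r3:7,r4:Add1,r5:5
c3: issue MUL r3<-Mul1 | r0:Add2,r1:7,r2:9,r3:Mul1,r4:Add1,r5:5
c4: CDB Add1=1; issue ADD r1<-Add1 | r0:Add2,r1:Add1,r2:9,r3:Mul1,r4:1,r5:5
c5: CDB Add2=11; issue SUB r3<-Add2 | r0:11,r1:Add1,r2:9,r3:Add2,r4:1,r5:5
c6: stall | r0:11,r1:Add1,r2:9,r3:Add2,r4:1,r5:5
c7: CDB Add1=16; issue SUB r2<-Add1 | r0:11,r1:16,r2:Add1,r3:Add2,r4:1,r5:5
c8: CDB Mul1=63; issue MUL r5<-Mul1 | r0:11,r1:16,r2:Add1,r3:Add2,r4:1,r5:Mul1
c9: - | r0:11,r1:16,r2:Add1,r3:Add2,r4:1,r5:Mul1
c10: CDB Add1=5 | r0:11,r1:16,r2:5,r3:Add2,r4:1,r5:Mul1
c11: CDB Add2=54 | r0:11,r1:16,r2:5,r3:54,r4:1,r5:Mul1
c12: - | r0:11,r1:16,r2:5,r3:54,r4:1,r5:Mul1
c13: - | r0:11,r1:16,r2:5,r3:54,r4:1,r5:Mul1

STATUS = VALUE 54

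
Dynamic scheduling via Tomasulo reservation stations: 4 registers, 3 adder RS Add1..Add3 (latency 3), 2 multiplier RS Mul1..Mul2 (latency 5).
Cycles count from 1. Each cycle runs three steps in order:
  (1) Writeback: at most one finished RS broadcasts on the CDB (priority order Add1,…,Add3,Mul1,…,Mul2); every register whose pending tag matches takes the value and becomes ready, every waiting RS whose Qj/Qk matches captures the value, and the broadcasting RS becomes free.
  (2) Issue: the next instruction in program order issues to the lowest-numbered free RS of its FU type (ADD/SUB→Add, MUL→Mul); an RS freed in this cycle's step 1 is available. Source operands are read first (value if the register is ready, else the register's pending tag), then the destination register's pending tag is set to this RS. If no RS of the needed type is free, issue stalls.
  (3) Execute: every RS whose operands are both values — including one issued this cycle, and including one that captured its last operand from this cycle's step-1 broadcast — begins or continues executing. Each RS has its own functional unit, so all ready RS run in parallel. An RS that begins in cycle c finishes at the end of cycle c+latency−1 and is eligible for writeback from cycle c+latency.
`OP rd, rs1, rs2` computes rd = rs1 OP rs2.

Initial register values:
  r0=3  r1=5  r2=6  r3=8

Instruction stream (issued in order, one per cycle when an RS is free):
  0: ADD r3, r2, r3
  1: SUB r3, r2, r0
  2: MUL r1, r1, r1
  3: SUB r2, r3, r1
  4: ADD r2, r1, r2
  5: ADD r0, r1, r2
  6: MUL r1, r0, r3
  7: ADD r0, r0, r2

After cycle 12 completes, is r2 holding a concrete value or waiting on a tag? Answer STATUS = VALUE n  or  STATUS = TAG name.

  c1: issue ADD r3<-Add1  regs: r0:3,r1:5,r2:6,r3:Add1
  c2: issue SUB r3<-Add2  regs: r0:3,r1:5,r2:6,r3:Add2
  c3: issue MUL r1<-Mul1  regs: r0:3,r1:Mul1,r2:6,r3:Add2
  c4: CDB Add1=14; issue SUB r2<-Add1  regs: r0:3,r1:Mul1,r2:Add1,r3:Add2
  c5: CDB Add2=3; issue ADD r2<-Add2  regs: r0:3,r1:Mul1,r2:Add2,r3:3
  c6: issue ADD r0<-Add3  regs: r0:Add3,r1:Mul1,r2:Add2,r3:3
  c7: issue MUL r1<-Mul2  regs: r0:Add3,r1:Mul2,r2:Add2,r3:3
  c8: CDB Mul1=25; stall  regs: r0:Add3,r1:Mul2,r2:Add2,r3:3
  c9: stall  regs: r0:Add3,r1:Mul2,r2:Add2,r3:3
  c10: stall  regs: r0:Add3,r1:Mul2,r2:Add2,r3:3
  c11: CDB Add1=-22; issue ADD r0<-Add1  regs: r0:Add1,r1:Mul2,r2:Add2,r3:3
  c12: -  regs: r0:Add1,r1:Mul2,r2:Add2,r3:3

STATUS = TAG Add2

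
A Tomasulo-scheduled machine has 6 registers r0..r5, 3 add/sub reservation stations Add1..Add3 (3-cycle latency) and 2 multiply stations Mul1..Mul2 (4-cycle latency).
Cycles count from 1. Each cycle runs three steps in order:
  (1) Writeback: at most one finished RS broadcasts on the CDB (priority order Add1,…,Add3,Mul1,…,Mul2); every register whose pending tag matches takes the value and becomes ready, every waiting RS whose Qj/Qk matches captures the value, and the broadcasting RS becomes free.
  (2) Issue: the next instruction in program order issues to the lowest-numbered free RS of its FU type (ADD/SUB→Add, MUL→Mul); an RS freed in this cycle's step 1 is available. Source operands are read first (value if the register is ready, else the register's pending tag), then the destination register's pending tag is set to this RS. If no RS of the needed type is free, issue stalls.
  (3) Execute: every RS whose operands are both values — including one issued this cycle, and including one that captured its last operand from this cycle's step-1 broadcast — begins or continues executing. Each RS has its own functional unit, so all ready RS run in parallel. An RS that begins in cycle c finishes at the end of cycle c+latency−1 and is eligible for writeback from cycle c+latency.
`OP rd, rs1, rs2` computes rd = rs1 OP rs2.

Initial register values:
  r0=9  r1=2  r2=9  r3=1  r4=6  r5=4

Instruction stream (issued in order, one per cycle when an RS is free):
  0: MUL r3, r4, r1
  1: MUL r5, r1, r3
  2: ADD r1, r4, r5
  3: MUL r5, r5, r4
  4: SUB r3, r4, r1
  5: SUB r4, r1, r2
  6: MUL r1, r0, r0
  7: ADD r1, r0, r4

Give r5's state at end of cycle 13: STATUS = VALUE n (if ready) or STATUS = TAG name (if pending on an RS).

c1: issue MUL r3<-Mul1 | r0:9,r1:2,r2:9,r3:Mul1,r4:6,r5:4
c2: issue MUL r5<-Mul2 | r0:9,r1:2,r2:9,r3:Mul1,r4:6,r5:Mul2
c3: issue ADD r1<-Add1 | r0:9,r1:Add1,r2:9,r3:Mul1,r4:6,r5:Mul2
c4: stall | r0:9,r1:Add1,r2:9,r3:Mul1,r4:6,r5:Mul2
c5: CDB Mul1=12; issue MUL r5<-Mul1 | r0:9,r1:Add1,r2:9,r3:12,r4:6,r5:Mul1
c6: issue SUB r3<-Add2 | r0:9,r1:Add1,r2:9,r3:Add2,r4:6,r5:Mul1
c7: issue SUB r4<-Add3 | r0:9,r1:Add1,r2:9,r3:Add2,r4:Add3,r5:Mul1
c8: stall | r0:9,r1:Add1,r2:9,r3:Add2,r4:Add3,r5:Mul1
c9: CDB Mul2=24; issue MUL r1<-Mul2 | r0:9,r1:Mul2,r2:9,r3:Add2,r4:Add3,r5:Mul1
c10: stall | r0:9,r1:Mul2,r2:9,r3:Add2,r4:Add3,r5:Mul1
c11: stall | r0:9,r1:Mul2,r2:9,r3:Add2,r4:Add3,r5:Mul1
c12: CDB Add1=30; issue ADD r1<-Add1 | r0:9,r1:Add1,r2:9,r3:Add2,r4:Add3,r5:Mul1
c13: CDB Mul1=144 | r0:9,r1:Add1,r2:9,r3:Add2,r4:Add3,r5:144

STATUS = VALUE 144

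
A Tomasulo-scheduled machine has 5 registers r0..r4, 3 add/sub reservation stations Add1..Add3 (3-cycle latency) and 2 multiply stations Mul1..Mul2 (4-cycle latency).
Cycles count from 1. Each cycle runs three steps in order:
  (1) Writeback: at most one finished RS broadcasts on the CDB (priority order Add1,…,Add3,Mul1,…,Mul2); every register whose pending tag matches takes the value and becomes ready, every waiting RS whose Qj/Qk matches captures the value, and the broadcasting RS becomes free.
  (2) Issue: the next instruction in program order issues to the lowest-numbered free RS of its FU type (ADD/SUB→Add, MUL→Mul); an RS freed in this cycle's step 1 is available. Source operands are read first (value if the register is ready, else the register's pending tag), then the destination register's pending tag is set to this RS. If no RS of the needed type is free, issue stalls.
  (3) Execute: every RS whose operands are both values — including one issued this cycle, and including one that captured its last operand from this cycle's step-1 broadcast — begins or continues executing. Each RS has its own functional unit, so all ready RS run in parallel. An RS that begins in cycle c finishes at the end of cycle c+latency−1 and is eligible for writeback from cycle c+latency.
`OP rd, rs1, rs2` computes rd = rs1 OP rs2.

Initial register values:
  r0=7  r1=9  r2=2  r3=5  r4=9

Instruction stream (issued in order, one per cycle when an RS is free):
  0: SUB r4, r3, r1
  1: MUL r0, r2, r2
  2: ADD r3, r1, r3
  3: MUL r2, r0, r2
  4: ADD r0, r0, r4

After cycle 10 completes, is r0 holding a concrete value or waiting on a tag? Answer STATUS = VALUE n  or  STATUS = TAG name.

STATUS = VALUE 0

  c1: issue SUB r4<-Add1  regs: r0:7,r1:9,r2:2,r3:5,r4:Add1
  c2: issue MUL r0<-Mul1  regs: r0:Mul1,r1:9,r2:2,r3:5,r4:Add1
  c3: issue ADD r3<-Add2  regs: r0:Mul1,r1:9,r2:2,r3:Add2,r4:Add1
  c4: CDB Add1=-4; issue MUL r2<-Mul2  regs: r0:Mul1,r1:9,r2:Mul2,r3:Add2,r4:-4
  c5: issue ADD r0<-Add1  regs: r0:Add1,r1:9,r2:Mul2,r3:Add2,r4:-4
  c6: CDB Add2=14  regs: r0:Add1,r1:9,r2:Mul2,r3:14,r4:-4
  c7: CDB Mul1=4  regs: r0:Add1,r1:9,r2:Mul2,r3:14,r4:-4
  c8: -  regs: r0:Add1,r1:9,r2:Mul2,r3:14,r4:-4
  c9: -  regs: r0:Add1,r1:9,r2:Mul2,r3:14,r4:-4
  c10: CDB Add1=0  regs: r0:0,r1:9,r2:Mul2,r3:14,r4:-4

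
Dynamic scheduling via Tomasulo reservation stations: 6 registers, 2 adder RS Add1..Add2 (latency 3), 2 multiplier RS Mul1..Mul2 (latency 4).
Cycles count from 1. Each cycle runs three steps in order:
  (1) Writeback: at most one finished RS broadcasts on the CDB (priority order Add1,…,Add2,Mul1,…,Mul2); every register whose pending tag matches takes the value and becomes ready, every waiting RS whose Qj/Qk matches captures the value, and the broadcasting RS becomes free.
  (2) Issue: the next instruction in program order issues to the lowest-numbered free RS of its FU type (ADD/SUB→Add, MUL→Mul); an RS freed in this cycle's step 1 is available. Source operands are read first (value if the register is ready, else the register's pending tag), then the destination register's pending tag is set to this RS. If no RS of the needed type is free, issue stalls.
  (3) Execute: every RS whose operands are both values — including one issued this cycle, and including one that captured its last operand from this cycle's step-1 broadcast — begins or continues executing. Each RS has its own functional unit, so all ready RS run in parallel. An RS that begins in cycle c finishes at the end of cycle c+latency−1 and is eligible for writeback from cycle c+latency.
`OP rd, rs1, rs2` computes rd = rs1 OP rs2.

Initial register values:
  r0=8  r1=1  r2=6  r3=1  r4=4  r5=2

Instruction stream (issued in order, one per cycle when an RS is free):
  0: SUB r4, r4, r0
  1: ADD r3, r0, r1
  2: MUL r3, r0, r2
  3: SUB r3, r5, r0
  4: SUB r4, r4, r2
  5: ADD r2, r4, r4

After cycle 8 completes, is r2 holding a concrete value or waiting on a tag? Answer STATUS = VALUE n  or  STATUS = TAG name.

STATUS = TAG Add1

  c1: issue SUB r4<-Add1  regs: r0:8,r1:1,r2:6,r3:1,r4:Add1,r5:2
  c2: issue ADD r3<-Add2  regs: r0:8,r1:1,r2:6,r3:Add2,r4:Add1,r5:2
  c3: issue MUL r3<-Mul1  regs: r0:8,r1:1,r2:6,r3:Mul1,r4:Add1,r5:2
  c4: CDB Add1=-4; issue SUB r3<-Add1  regs: r0:8,r1:1,r2:6,r3:Add1,r4:-4,r5:2
  c5: CDB Add2=9; issue SUB r4<-Add2  regs: r0:8,r1:1,r2:6,r3:Add1,r4:Add2,r5:2
  c6: stall  regs: r0:8,r1:1,r2:6,r3:Add1,r4:Add2,r5:2
  c7: CDB Add1=-6; issue ADD r2<-Add1  regs: r0:8,r1:1,r2:Add1,r3:-6,r4:Add2,r5:2
  c8: CDB Add2=-10  regs: r0:8,r1:1,r2:Add1,r3:-6,r4:-10,r5:2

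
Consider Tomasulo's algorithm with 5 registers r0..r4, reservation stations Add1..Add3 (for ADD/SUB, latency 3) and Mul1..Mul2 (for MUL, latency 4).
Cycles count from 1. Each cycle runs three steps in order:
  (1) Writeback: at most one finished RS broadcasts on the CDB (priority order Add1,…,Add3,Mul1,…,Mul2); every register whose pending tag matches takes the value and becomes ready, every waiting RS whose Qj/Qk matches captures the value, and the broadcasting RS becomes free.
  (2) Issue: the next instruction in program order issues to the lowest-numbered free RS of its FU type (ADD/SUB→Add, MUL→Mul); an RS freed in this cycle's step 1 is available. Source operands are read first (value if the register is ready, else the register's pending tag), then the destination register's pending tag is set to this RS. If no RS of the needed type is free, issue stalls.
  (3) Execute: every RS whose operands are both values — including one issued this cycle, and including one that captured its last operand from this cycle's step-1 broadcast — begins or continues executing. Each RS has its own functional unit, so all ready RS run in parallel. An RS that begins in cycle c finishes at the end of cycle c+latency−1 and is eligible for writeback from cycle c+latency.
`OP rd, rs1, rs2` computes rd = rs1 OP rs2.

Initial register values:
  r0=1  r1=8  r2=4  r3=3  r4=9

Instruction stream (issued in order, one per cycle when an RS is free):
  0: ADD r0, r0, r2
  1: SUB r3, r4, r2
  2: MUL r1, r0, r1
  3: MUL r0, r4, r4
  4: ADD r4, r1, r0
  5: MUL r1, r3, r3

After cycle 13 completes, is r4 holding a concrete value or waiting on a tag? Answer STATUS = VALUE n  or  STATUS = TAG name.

STATUS = VALUE 121

cycle 1: issue ADD r0<-Add1 // r0:Add1,r1:8,r2:4,r3:3,r4:9
cycle 2: issue SUB r3<-Add2 // r0:Add1,r1:8,r2:4,r3:Add2,r4:9
cycle 3: issue MUL r1<-Mul1 // r0:Add1,r1:Mul1,r2:4,r3:Add2,r4:9
cycle 4: CDB Add1=5; issue MUL r0<-Mul2 // r0:Mul2,r1:Mul1,r2:4,r3:Add2,r4:9
cycle 5: CDB Add2=5; issue ADD r4<-Add1 // r0:Mul2,r1:Mul1,r2:4,r3:5,r4:Add1
cycle 6: stall // r0:Mul2,r1:Mul1,r2:4,r3:5,r4:Add1
cycle 7: stall // r0:Mul2,r1:Mul1,r2:4,r3:5,r4:Add1
cycle 8: CDB Mul1=40; issue MUL r1<-Mul1 // r0:Mul2,r1:Mul1,r2:4,r3:5,r4:Add1
cycle 9: CDB Mul2=81 // r0:81,r1:Mul1,r2:4,r3:5,r4:Add1
cycle 10: - // r0:81,r1:Mul1,r2:4,r3:5,r4:Add1
cycle 11: - // r0:81,r1:Mul1,r2:4,r3:5,r4:Add1
cycle 12: CDB Add1=121 // r0:81,r1:Mul1,r2:4,r3:5,r4:121
cycle 13: CDB Mul1=25 // r0:81,r1:25,r2:4,r3:5,r4:121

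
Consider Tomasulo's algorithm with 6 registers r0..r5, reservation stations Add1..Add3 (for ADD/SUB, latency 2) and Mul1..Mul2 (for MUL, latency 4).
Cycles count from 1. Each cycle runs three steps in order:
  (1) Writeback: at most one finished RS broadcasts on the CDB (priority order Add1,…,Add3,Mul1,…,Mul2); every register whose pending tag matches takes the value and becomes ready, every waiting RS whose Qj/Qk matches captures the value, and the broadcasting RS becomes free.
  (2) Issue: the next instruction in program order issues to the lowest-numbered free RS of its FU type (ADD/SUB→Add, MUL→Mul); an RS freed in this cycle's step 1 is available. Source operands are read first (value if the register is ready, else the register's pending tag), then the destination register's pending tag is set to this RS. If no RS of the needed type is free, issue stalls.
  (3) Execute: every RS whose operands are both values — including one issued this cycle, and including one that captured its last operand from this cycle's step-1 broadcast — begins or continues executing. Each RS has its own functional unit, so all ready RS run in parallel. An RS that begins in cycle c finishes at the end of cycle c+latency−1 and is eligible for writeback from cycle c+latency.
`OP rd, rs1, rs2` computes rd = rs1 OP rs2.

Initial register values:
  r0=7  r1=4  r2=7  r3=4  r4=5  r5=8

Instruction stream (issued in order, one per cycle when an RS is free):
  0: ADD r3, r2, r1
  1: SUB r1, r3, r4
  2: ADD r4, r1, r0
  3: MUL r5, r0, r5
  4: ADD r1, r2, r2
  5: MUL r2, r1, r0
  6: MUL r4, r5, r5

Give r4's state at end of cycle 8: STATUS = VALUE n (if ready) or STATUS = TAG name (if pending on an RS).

cycle 1: issue ADD r3<-Add1 // r0:7,r1:4,r2:7,r3:Add1,r4:5,r5:8
cycle 2: issue SUB r1<-Add2 // r0:7,r1:Add2,r2:7,r3:Add1,r4:5,r5:8
cycle 3: CDB Add1=11; issue ADD r4<-Add1 // r0:7,r1:Add2,r2:7,r3:11,r4:Add1,r5:8
cycle 4: issue MUL r5<-Mul1 // r0:7,r1:Add2,r2:7,r3:11,r4:Add1,r5:Mul1
cycle 5: CDB Add2=6; issue ADD r1<-Add2 // r0:7,r1:Add2,r2:7,r3:11,r4:Add1,r5:Mul1
cycle 6: issue MUL r2<-Mul2 // r0:7,r1:Add2,r2:Mul2,r3:11,r4:Add1,r5:Mul1
cycle 7: CDB Add1=13; stall // r0:7,r1:Add2,r2:Mul2,r3:11,r4:13,r5:Mul1
cycle 8: CDB Add2=14; stall // r0:7,r1:14,r2:Mul2,r3:11,r4:13,r5:Mul1

STATUS = VALUE 13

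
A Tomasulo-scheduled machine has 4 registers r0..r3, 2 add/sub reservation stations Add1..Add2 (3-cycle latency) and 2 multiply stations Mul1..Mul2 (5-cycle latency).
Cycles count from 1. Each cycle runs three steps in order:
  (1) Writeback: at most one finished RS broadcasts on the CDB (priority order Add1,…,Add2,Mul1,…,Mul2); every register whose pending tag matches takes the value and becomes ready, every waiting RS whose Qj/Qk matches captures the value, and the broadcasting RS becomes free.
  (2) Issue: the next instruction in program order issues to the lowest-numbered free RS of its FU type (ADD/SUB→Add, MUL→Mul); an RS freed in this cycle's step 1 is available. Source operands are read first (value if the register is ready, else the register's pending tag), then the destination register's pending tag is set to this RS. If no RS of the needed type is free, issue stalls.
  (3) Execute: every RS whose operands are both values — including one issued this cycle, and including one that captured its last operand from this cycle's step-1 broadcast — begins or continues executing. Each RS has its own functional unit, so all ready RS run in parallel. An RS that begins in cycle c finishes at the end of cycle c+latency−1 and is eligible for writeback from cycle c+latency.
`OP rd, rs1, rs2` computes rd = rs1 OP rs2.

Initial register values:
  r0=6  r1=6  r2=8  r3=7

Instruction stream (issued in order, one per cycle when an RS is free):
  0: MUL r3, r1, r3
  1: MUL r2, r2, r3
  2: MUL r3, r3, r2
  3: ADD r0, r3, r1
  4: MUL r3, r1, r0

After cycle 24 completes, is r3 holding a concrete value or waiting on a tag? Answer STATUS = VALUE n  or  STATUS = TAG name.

STATUS = VALUE 84708

cycle 1: issue MUL r3<-Mul1 // r0:6,r1:6,r2:8,r3:Mul1
cycle 2: issue MUL r2<-Mul2 // r0:6,r1:6,r2:Mul2,r3:Mul1
cycle 3: stall // r0:6,r1:6,r2:Mul2,r3:Mul1
cycle 4: stall // r0:6,r1:6,r2:Mul2,r3:Mul1
cycle 5: stall // r0:6,r1:6,r2:Mul2,r3:Mul1
cycle 6: CDB Mul1=42; issue MUL r3<-Mul1 // r0:6,r1:6,r2:Mul2,r3:Mul1
cycle 7: issue ADD r0<-Add1 // r0:Add1,r1:6,r2:Mul2,r3:Mul1
cycle 8: stall // r0:Add1,r1:6,r2:Mul2,r3:Mul1
cycle 9: stall // r0:Add1,r1:6,r2:Mul2,r3:Mul1
cycle 10: stall // r0:Add1,r1:6,r2:Mul2,r3:Mul1
cycle 11: CDB Mul2=336; issue MUL r3<-Mul2 // r0:Add1,r1:6,r2:336,r3:Mul2
cycle 12: - // r0:Add1,r1:6,r2:336,r3:Mul2
cycle 13: - // r0:Add1,r1:6,r2:336,r3:Mul2
cycle 14: - // r0:Add1,r1:6,r2:336,r3:Mul2
cycle 15: - // r0:Add1,r1:6,r2:336,r3:Mul2
cycle 16: CDB Mul1=14112 // r0:Add1,r1:6,r2:336,r3:Mul2
cycle 17: - // r0:Add1,r1:6,r2:336,r3:Mul2
cycle 18: - // r0:Add1,r1:6,r2:336,r3:Mul2
cycle 19: CDB Add1=14118 // r0:14118,r1:6,r2:336,r3:Mul2
cycle 20: - // r0:14118,r1:6,r2:336,r3:Mul2
cycle 21: - // r0:14118,r1:6,r2:336,r3:Mul2
cycle 22: - // r0:14118,r1:6,r2:336,r3:Mul2
cycle 23: - // r0:14118,r1:6,r2:336,r3:Mul2
cycle 24: CDB Mul2=84708 // r0:14118,r1:6,r2:336,r3:84708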